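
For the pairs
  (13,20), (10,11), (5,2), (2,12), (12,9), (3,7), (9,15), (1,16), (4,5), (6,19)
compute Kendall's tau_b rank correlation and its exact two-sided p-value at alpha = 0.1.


Step 1: Enumerate the 45 unordered pairs (i,j) with i<j and classify each by sign(x_j-x_i) * sign(y_j-y_i).
  (1,2):dx=-3,dy=-9->C; (1,3):dx=-8,dy=-18->C; (1,4):dx=-11,dy=-8->C; (1,5):dx=-1,dy=-11->C
  (1,6):dx=-10,dy=-13->C; (1,7):dx=-4,dy=-5->C; (1,8):dx=-12,dy=-4->C; (1,9):dx=-9,dy=-15->C
  (1,10):dx=-7,dy=-1->C; (2,3):dx=-5,dy=-9->C; (2,4):dx=-8,dy=+1->D; (2,5):dx=+2,dy=-2->D
  (2,6):dx=-7,dy=-4->C; (2,7):dx=-1,dy=+4->D; (2,8):dx=-9,dy=+5->D; (2,9):dx=-6,dy=-6->C
  (2,10):dx=-4,dy=+8->D; (3,4):dx=-3,dy=+10->D; (3,5):dx=+7,dy=+7->C; (3,6):dx=-2,dy=+5->D
  (3,7):dx=+4,dy=+13->C; (3,8):dx=-4,dy=+14->D; (3,9):dx=-1,dy=+3->D; (3,10):dx=+1,dy=+17->C
  (4,5):dx=+10,dy=-3->D; (4,6):dx=+1,dy=-5->D; (4,7):dx=+7,dy=+3->C; (4,8):dx=-1,dy=+4->D
  (4,9):dx=+2,dy=-7->D; (4,10):dx=+4,dy=+7->C; (5,6):dx=-9,dy=-2->C; (5,7):dx=-3,dy=+6->D
  (5,8):dx=-11,dy=+7->D; (5,9):dx=-8,dy=-4->C; (5,10):dx=-6,dy=+10->D; (6,7):dx=+6,dy=+8->C
  (6,8):dx=-2,dy=+9->D; (6,9):dx=+1,dy=-2->D; (6,10):dx=+3,dy=+12->C; (7,8):dx=-8,dy=+1->D
  (7,9):dx=-5,dy=-10->C; (7,10):dx=-3,dy=+4->D; (8,9):dx=+3,dy=-11->D; (8,10):dx=+5,dy=+3->C
  (9,10):dx=+2,dy=+14->C
Step 2: C = 24, D = 21, total pairs = 45.
Step 3: tau = (C - D)/(n(n-1)/2) = (24 - 21)/45 = 0.066667.
Step 4: Exact two-sided p-value (enumerate n! = 3628800 permutations of y under H0): p = 0.861801.
Step 5: alpha = 0.1. fail to reject H0.

tau_b = 0.0667 (C=24, D=21), p = 0.861801, fail to reject H0.


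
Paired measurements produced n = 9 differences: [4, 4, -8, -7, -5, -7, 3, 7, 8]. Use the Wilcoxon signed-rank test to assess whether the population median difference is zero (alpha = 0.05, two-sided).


Step 1: Drop any zero differences (none here) and take |d_i|.
|d| = [4, 4, 8, 7, 5, 7, 3, 7, 8]
Step 2: Midrank |d_i| (ties get averaged ranks).
ranks: |4|->2.5, |4|->2.5, |8|->8.5, |7|->6, |5|->4, |7|->6, |3|->1, |7|->6, |8|->8.5
Step 3: Attach original signs; sum ranks with positive sign and with negative sign.
W+ = 2.5 + 2.5 + 1 + 6 + 8.5 = 20.5
W- = 8.5 + 6 + 4 + 6 = 24.5
(Check: W+ + W- = 45 should equal n(n+1)/2 = 45.)
Step 4: Test statistic W = min(W+, W-) = 20.5.
Step 5: Ties in |d|, so use the tie-corrected normal approximation.
        E[W] = n(n+1)/4 = 9*10/4 = 22.5.
        Tie groups: |d|=4 (t=2), |d|=7 (t=3), |d|=8 (t=2); sum(t^3 - t) = 36.
        Var[W] = n(n+1)(2n+1)/24 - sum(t^3-t)/48 = 1710/24 - 36/48 = 70.5.
        z = (W - E[W]) / sqrt(Var[W]) = (20.5 - 22.5) / 8.3964 = -0.2382.
        Two-sided p = 2*Phi(z) = 0.811729.
Step 6: alpha = 0.05. fail to reject H0.

W+ = 20.5, W- = 24.5, W = min = 20.5, p = 0.811729, fail to reject H0.


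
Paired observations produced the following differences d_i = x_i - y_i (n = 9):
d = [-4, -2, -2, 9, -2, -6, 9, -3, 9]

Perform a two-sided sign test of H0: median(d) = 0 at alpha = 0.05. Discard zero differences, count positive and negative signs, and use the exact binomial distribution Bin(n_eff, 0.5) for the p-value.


Step 1: Discard zero differences. Original n = 9; n_eff = number of nonzero differences = 9.
Nonzero differences (with sign): -4, -2, -2, +9, -2, -6, +9, -3, +9
Step 2: Count signs: positive = 3, negative = 6.
Step 3: Under H0: P(positive) = 0.5, so the number of positives S ~ Bin(9, 0.5).
Step 4: Two-sided exact p-value = sum of Bin(9,0.5) probabilities at or below the observed probability = 0.507812.
Step 5: alpha = 0.05. fail to reject H0.

n_eff = 9, pos = 3, neg = 6, p = 0.507812, fail to reject H0.


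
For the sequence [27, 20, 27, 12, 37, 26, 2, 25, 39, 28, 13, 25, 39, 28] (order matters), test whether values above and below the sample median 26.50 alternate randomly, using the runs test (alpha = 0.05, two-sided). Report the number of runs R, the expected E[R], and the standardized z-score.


Step 1: Compute median = 26.50; label A = above, B = below.
Labels in order: ABABABBBAABBAA  (n_A = 7, n_B = 7)
Step 2: Count runs R = 9.
Step 3: Under H0 (random ordering), E[R] = 2*n_A*n_B/(n_A+n_B) + 1 = 2*7*7/14 + 1 = 8.0000.
        Var[R] = 2*n_A*n_B*(2*n_A*n_B - n_A - n_B) / ((n_A+n_B)^2 * (n_A+n_B-1)) = 8232/2548 = 3.2308.
        SD[R] = 1.7974.
Step 4: Continuity-corrected z = (R - 0.5 - E[R]) / SD[R] = (9 - 0.5 - 8.0000) / 1.7974 = 0.2782.
Step 5: Two-sided p-value via normal approximation = 2*(1 - Phi(|z|)) = 0.780879.
Step 6: alpha = 0.05. fail to reject H0.

R = 9, z = 0.2782, p = 0.780879, fail to reject H0.


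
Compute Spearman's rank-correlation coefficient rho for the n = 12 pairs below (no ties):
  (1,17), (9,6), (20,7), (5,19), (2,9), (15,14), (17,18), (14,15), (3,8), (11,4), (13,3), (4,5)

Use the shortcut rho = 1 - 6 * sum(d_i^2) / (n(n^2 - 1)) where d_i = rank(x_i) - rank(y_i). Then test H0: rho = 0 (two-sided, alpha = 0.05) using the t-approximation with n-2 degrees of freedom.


Step 1: Rank x and y separately (midranks; no ties here).
rank(x): 1->1, 9->6, 20->12, 5->5, 2->2, 15->10, 17->11, 14->9, 3->3, 11->7, 13->8, 4->4
rank(y): 17->10, 6->4, 7->5, 19->12, 9->7, 14->8, 18->11, 15->9, 8->6, 4->2, 3->1, 5->3
Step 2: d_i = R_x(i) - R_y(i); compute d_i^2.
  (1-10)^2=81, (6-4)^2=4, (12-5)^2=49, (5-12)^2=49, (2-7)^2=25, (10-8)^2=4, (11-11)^2=0, (9-9)^2=0, (3-6)^2=9, (7-2)^2=25, (8-1)^2=49, (4-3)^2=1
sum(d^2) = 296.
Step 3: rho = 1 - 6*296 / (12*(12^2 - 1)) = 1 - 1776/1716 = -0.034965.
Step 4: Under H0, t = rho * sqrt((n-2)/(1-rho^2)) = -0.1106 ~ t(10).
Step 5: Two-sided p-value from the t-distribution with 10 df = 0.914093.
Step 6: alpha = 0.05. fail to reject H0.

rho = -0.0350, p = 0.914093, fail to reject H0 at alpha = 0.05.


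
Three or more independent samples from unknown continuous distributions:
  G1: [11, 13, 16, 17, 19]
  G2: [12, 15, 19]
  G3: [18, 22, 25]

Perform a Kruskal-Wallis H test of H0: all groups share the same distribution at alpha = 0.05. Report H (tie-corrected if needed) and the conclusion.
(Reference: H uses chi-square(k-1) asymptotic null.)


Step 1: Combine all N = 11 observations and assign midranks.
sorted (value, group, rank): (11,G1,1), (12,G2,2), (13,G1,3), (15,G2,4), (16,G1,5), (17,G1,6), (18,G3,7), (19,G1,8.5), (19,G2,8.5), (22,G3,10), (25,G3,11)
Step 2: Sum ranks within each group.
R_1 = 23.5 (n_1 = 5)
R_2 = 14.5 (n_2 = 3)
R_3 = 28 (n_3 = 3)
Step 3: H = 12/(N(N+1)) * sum(R_i^2/n_i) - 3(N+1)
     = 12/(11*12) * (23.5^2/5 + 14.5^2/3 + 28^2/3) - 3*12
     = 0.090909 * 441.867 - 36
     = 4.169697.
Step 4: Ties present; correction factor C = 1 - 6/(11^3 - 11) = 0.995455. Corrected H = 4.169697 / 0.995455 = 4.188737.
Step 5: Under H0, H ~ chi^2(2); p-value = 0.123148.
Step 6: alpha = 0.05. fail to reject H0.

H = 4.1887, df = 2, p = 0.123148, fail to reject H0.


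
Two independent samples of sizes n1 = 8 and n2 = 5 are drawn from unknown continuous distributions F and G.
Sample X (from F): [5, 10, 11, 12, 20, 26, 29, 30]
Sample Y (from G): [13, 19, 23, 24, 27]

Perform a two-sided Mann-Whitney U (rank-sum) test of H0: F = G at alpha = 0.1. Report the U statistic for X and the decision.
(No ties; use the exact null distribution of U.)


Step 1: Combine and sort all 13 observations; assign midranks.
sorted (value, group): (5,X), (10,X), (11,X), (12,X), (13,Y), (19,Y), (20,X), (23,Y), (24,Y), (26,X), (27,Y), (29,X), (30,X)
ranks: 5->1, 10->2, 11->3, 12->4, 13->5, 19->6, 20->7, 23->8, 24->9, 26->10, 27->11, 29->12, 30->13
Step 2: Rank sum for X: R1 = 1 + 2 + 3 + 4 + 7 + 10 + 12 + 13 = 52.
Step 3: U_X = R1 - n1(n1+1)/2 = 52 - 8*9/2 = 52 - 36 = 16.
       U_Y = n1*n2 - U_X = 40 - 16 = 24.
Step 4: No ties, so the exact null distribution of U (based on enumerating the C(13,8) = 1287 equally likely rank assignments) gives the two-sided p-value.
Step 5: p-value = 0.621601; compare to alpha = 0.1. fail to reject H0.

U_X = 16, p = 0.621601, fail to reject H0 at alpha = 0.1.


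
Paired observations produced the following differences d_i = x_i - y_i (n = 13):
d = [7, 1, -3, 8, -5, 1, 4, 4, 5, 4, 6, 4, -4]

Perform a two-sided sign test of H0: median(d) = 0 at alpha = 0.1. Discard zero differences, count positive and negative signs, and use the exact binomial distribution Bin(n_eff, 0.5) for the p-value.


Step 1: Discard zero differences. Original n = 13; n_eff = number of nonzero differences = 13.
Nonzero differences (with sign): +7, +1, -3, +8, -5, +1, +4, +4, +5, +4, +6, +4, -4
Step 2: Count signs: positive = 10, negative = 3.
Step 3: Under H0: P(positive) = 0.5, so the number of positives S ~ Bin(13, 0.5).
Step 4: Two-sided exact p-value = sum of Bin(13,0.5) probabilities at or below the observed probability = 0.092285.
Step 5: alpha = 0.1. reject H0.

n_eff = 13, pos = 10, neg = 3, p = 0.092285, reject H0.


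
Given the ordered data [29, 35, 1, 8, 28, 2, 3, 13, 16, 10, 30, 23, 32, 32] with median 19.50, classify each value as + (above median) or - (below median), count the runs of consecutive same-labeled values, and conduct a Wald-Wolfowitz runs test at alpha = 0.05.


Step 1: Compute median = 19.50; label A = above, B = below.
Labels in order: AABBABBBBBAAAA  (n_A = 7, n_B = 7)
Step 2: Count runs R = 5.
Step 3: Under H0 (random ordering), E[R] = 2*n_A*n_B/(n_A+n_B) + 1 = 2*7*7/14 + 1 = 8.0000.
        Var[R] = 2*n_A*n_B*(2*n_A*n_B - n_A - n_B) / ((n_A+n_B)^2 * (n_A+n_B-1)) = 8232/2548 = 3.2308.
        SD[R] = 1.7974.
Step 4: Continuity-corrected z = (R + 0.5 - E[R]) / SD[R] = (5 + 0.5 - 8.0000) / 1.7974 = -1.3909.
Step 5: Two-sided p-value via normal approximation = 2*(1 - Phi(|z|)) = 0.164264.
Step 6: alpha = 0.05. fail to reject H0.

R = 5, z = -1.3909, p = 0.164264, fail to reject H0.


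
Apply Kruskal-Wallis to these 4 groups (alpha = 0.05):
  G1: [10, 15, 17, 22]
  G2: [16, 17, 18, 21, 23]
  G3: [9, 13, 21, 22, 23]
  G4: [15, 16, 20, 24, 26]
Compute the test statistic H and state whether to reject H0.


Step 1: Combine all N = 19 observations and assign midranks.
sorted (value, group, rank): (9,G3,1), (10,G1,2), (13,G3,3), (15,G1,4.5), (15,G4,4.5), (16,G2,6.5), (16,G4,6.5), (17,G1,8.5), (17,G2,8.5), (18,G2,10), (20,G4,11), (21,G2,12.5), (21,G3,12.5), (22,G1,14.5), (22,G3,14.5), (23,G2,16.5), (23,G3,16.5), (24,G4,18), (26,G4,19)
Step 2: Sum ranks within each group.
R_1 = 29.5 (n_1 = 4)
R_2 = 54 (n_2 = 5)
R_3 = 47.5 (n_3 = 5)
R_4 = 59 (n_4 = 5)
Step 3: H = 12/(N(N+1)) * sum(R_i^2/n_i) - 3(N+1)
     = 12/(19*20) * (29.5^2/4 + 54^2/5 + 47.5^2/5 + 59^2/5) - 3*20
     = 0.031579 * 1948.21 - 60
     = 1.522500.
Step 4: Ties present; correction factor C = 1 - 36/(19^3 - 19) = 0.994737. Corrected H = 1.522500 / 0.994737 = 1.530556.
Step 5: Under H0, H ~ chi^2(3); p-value = 0.675236.
Step 6: alpha = 0.05. fail to reject H0.

H = 1.5306, df = 3, p = 0.675236, fail to reject H0.


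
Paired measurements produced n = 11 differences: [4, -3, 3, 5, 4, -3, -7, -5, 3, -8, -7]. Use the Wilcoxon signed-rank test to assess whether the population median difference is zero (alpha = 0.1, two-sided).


Step 1: Drop any zero differences (none here) and take |d_i|.
|d| = [4, 3, 3, 5, 4, 3, 7, 5, 3, 8, 7]
Step 2: Midrank |d_i| (ties get averaged ranks).
ranks: |4|->5.5, |3|->2.5, |3|->2.5, |5|->7.5, |4|->5.5, |3|->2.5, |7|->9.5, |5|->7.5, |3|->2.5, |8|->11, |7|->9.5
Step 3: Attach original signs; sum ranks with positive sign and with negative sign.
W+ = 5.5 + 2.5 + 7.5 + 5.5 + 2.5 = 23.5
W- = 2.5 + 2.5 + 9.5 + 7.5 + 11 + 9.5 = 42.5
(Check: W+ + W- = 66 should equal n(n+1)/2 = 66.)
Step 4: Test statistic W = min(W+, W-) = 23.5.
Step 5: Ties in |d|, so use the tie-corrected normal approximation.
        E[W] = n(n+1)/4 = 11*12/4 = 33.
        Tie groups: |d|=3 (t=4), |d|=4 (t=2), |d|=5 (t=2), |d|=7 (t=2); sum(t^3 - t) = 78.
        Var[W] = n(n+1)(2n+1)/24 - sum(t^3-t)/48 = 3036/24 - 78/48 = 124.875.
        z = (W - E[W]) / sqrt(Var[W]) = (23.5 - 33) / 11.1747 = -0.8501.
        Two-sided p = 2*Phi(z) = 0.395252.
Step 6: alpha = 0.1. fail to reject H0.

W+ = 23.5, W- = 42.5, W = min = 23.5, p = 0.395252, fail to reject H0.


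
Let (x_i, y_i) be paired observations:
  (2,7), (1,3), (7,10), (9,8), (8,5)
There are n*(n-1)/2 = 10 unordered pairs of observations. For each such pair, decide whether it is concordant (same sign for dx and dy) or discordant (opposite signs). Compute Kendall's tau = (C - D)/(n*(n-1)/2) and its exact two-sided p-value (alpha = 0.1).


Step 1: Enumerate the 10 unordered pairs (i,j) with i<j and classify each by sign(x_j-x_i) * sign(y_j-y_i).
  (1,2):dx=-1,dy=-4->C; (1,3):dx=+5,dy=+3->C; (1,4):dx=+7,dy=+1->C; (1,5):dx=+6,dy=-2->D
  (2,3):dx=+6,dy=+7->C; (2,4):dx=+8,dy=+5->C; (2,5):dx=+7,dy=+2->C; (3,4):dx=+2,dy=-2->D
  (3,5):dx=+1,dy=-5->D; (4,5):dx=-1,dy=-3->C
Step 2: C = 7, D = 3, total pairs = 10.
Step 3: tau = (C - D)/(n(n-1)/2) = (7 - 3)/10 = 0.400000.
Step 4: Exact two-sided p-value (enumerate n! = 120 permutations of y under H0): p = 0.483333.
Step 5: alpha = 0.1. fail to reject H0.

tau_b = 0.4000 (C=7, D=3), p = 0.483333, fail to reject H0.


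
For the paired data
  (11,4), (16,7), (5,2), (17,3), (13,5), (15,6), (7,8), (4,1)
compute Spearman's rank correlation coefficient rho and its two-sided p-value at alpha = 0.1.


Step 1: Rank x and y separately (midranks; no ties here).
rank(x): 11->4, 16->7, 5->2, 17->8, 13->5, 15->6, 7->3, 4->1
rank(y): 4->4, 7->7, 2->2, 3->3, 5->5, 6->6, 8->8, 1->1
Step 2: d_i = R_x(i) - R_y(i); compute d_i^2.
  (4-4)^2=0, (7-7)^2=0, (2-2)^2=0, (8-3)^2=25, (5-5)^2=0, (6-6)^2=0, (3-8)^2=25, (1-1)^2=0
sum(d^2) = 50.
Step 3: rho = 1 - 6*50 / (8*(8^2 - 1)) = 1 - 300/504 = 0.404762.
Step 4: Under H0, t = rho * sqrt((n-2)/(1-rho^2)) = 1.0842 ~ t(6).
Step 5: Two-sided p-value from the t-distribution with 6 df = 0.319889.
Step 6: alpha = 0.1. fail to reject H0.

rho = 0.4048, p = 0.319889, fail to reject H0 at alpha = 0.1.


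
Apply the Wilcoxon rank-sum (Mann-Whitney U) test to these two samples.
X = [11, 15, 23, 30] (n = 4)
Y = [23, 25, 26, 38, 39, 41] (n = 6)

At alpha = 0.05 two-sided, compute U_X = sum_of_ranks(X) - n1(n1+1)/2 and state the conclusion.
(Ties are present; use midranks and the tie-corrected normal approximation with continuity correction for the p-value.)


Step 1: Combine and sort all 10 observations; assign midranks.
sorted (value, group): (11,X), (15,X), (23,X), (23,Y), (25,Y), (26,Y), (30,X), (38,Y), (39,Y), (41,Y)
ranks: 11->1, 15->2, 23->3.5, 23->3.5, 25->5, 26->6, 30->7, 38->8, 39->9, 41->10
Step 2: Rank sum for X: R1 = 1 + 2 + 3.5 + 7 = 13.5.
Step 3: U_X = R1 - n1(n1+1)/2 = 13.5 - 4*5/2 = 13.5 - 10 = 3.5.
       U_Y = n1*n2 - U_X = 24 - 3.5 = 20.5.
Step 4: Ties are present, so use the tie-corrected normal approximation (with continuity correction) for the p-value.
Step 5: p-value = 0.087118; compare to alpha = 0.05. fail to reject H0.

U_X = 3.5, p = 0.087118, fail to reject H0 at alpha = 0.05.


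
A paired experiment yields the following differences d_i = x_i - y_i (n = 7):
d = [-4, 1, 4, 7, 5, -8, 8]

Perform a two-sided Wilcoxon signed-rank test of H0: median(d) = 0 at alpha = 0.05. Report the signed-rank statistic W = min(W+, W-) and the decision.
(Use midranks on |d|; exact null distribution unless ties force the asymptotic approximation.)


Step 1: Drop any zero differences (none here) and take |d_i|.
|d| = [4, 1, 4, 7, 5, 8, 8]
Step 2: Midrank |d_i| (ties get averaged ranks).
ranks: |4|->2.5, |1|->1, |4|->2.5, |7|->5, |5|->4, |8|->6.5, |8|->6.5
Step 3: Attach original signs; sum ranks with positive sign and with negative sign.
W+ = 1 + 2.5 + 5 + 4 + 6.5 = 19
W- = 2.5 + 6.5 = 9
(Check: W+ + W- = 28 should equal n(n+1)/2 = 28.)
Step 4: Test statistic W = min(W+, W-) = 9.
Step 5: Ties in |d|, so use the tie-corrected normal approximation.
        E[W] = n(n+1)/4 = 7*8/4 = 14.
        Tie groups: |d|=4 (t=2), |d|=8 (t=2); sum(t^3 - t) = 12.
        Var[W] = n(n+1)(2n+1)/24 - sum(t^3-t)/48 = 840/24 - 12/48 = 34.75.
        z = (W - E[W]) / sqrt(Var[W]) = (9 - 14) / 5.8949 = -0.8482.
        Two-sided p = 2*Phi(z) = 0.396333.
Step 6: alpha = 0.05. fail to reject H0.

W+ = 19, W- = 9, W = min = 9, p = 0.396333, fail to reject H0.


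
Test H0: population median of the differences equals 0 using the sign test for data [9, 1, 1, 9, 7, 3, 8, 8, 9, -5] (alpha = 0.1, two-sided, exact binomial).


Step 1: Discard zero differences. Original n = 10; n_eff = number of nonzero differences = 10.
Nonzero differences (with sign): +9, +1, +1, +9, +7, +3, +8, +8, +9, -5
Step 2: Count signs: positive = 9, negative = 1.
Step 3: Under H0: P(positive) = 0.5, so the number of positives S ~ Bin(10, 0.5).
Step 4: Two-sided exact p-value = sum of Bin(10,0.5) probabilities at or below the observed probability = 0.021484.
Step 5: alpha = 0.1. reject H0.

n_eff = 10, pos = 9, neg = 1, p = 0.021484, reject H0.


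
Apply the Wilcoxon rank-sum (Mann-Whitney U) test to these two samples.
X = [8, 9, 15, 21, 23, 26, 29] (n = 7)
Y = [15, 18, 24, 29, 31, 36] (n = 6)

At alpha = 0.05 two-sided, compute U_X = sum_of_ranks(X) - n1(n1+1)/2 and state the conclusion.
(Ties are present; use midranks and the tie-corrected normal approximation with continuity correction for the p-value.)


Step 1: Combine and sort all 13 observations; assign midranks.
sorted (value, group): (8,X), (9,X), (15,X), (15,Y), (18,Y), (21,X), (23,X), (24,Y), (26,X), (29,X), (29,Y), (31,Y), (36,Y)
ranks: 8->1, 9->2, 15->3.5, 15->3.5, 18->5, 21->6, 23->7, 24->8, 26->9, 29->10.5, 29->10.5, 31->12, 36->13
Step 2: Rank sum for X: R1 = 1 + 2 + 3.5 + 6 + 7 + 9 + 10.5 = 39.
Step 3: U_X = R1 - n1(n1+1)/2 = 39 - 7*8/2 = 39 - 28 = 11.
       U_Y = n1*n2 - U_X = 42 - 11 = 31.
Step 4: Ties are present, so use the tie-corrected normal approximation (with continuity correction) for the p-value.
Step 5: p-value = 0.173549; compare to alpha = 0.05. fail to reject H0.

U_X = 11, p = 0.173549, fail to reject H0 at alpha = 0.05.


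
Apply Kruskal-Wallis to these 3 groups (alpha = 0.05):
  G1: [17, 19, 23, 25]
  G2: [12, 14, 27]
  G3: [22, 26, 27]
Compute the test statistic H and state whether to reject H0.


Step 1: Combine all N = 10 observations and assign midranks.
sorted (value, group, rank): (12,G2,1), (14,G2,2), (17,G1,3), (19,G1,4), (22,G3,5), (23,G1,6), (25,G1,7), (26,G3,8), (27,G2,9.5), (27,G3,9.5)
Step 2: Sum ranks within each group.
R_1 = 20 (n_1 = 4)
R_2 = 12.5 (n_2 = 3)
R_3 = 22.5 (n_3 = 3)
Step 3: H = 12/(N(N+1)) * sum(R_i^2/n_i) - 3(N+1)
     = 12/(10*11) * (20^2/4 + 12.5^2/3 + 22.5^2/3) - 3*11
     = 0.109091 * 320.833 - 33
     = 2.000000.
Step 4: Ties present; correction factor C = 1 - 6/(10^3 - 10) = 0.993939. Corrected H = 2.000000 / 0.993939 = 2.012195.
Step 5: Under H0, H ~ chi^2(2); p-value = 0.365643.
Step 6: alpha = 0.05. fail to reject H0.

H = 2.0122, df = 2, p = 0.365643, fail to reject H0.


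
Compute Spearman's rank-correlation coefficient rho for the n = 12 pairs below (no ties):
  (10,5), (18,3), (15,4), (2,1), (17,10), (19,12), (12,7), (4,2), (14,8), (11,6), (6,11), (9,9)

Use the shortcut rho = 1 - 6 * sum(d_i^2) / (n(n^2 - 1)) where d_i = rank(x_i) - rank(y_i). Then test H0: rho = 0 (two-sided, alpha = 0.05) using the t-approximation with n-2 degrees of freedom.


Step 1: Rank x and y separately (midranks; no ties here).
rank(x): 10->5, 18->11, 15->9, 2->1, 17->10, 19->12, 12->7, 4->2, 14->8, 11->6, 6->3, 9->4
rank(y): 5->5, 3->3, 4->4, 1->1, 10->10, 12->12, 7->7, 2->2, 8->8, 6->6, 11->11, 9->9
Step 2: d_i = R_x(i) - R_y(i); compute d_i^2.
  (5-5)^2=0, (11-3)^2=64, (9-4)^2=25, (1-1)^2=0, (10-10)^2=0, (12-12)^2=0, (7-7)^2=0, (2-2)^2=0, (8-8)^2=0, (6-6)^2=0, (3-11)^2=64, (4-9)^2=25
sum(d^2) = 178.
Step 3: rho = 1 - 6*178 / (12*(12^2 - 1)) = 1 - 1068/1716 = 0.377622.
Step 4: Under H0, t = rho * sqrt((n-2)/(1-rho^2)) = 1.2896 ~ t(10).
Step 5: Two-sided p-value from the t-distribution with 10 df = 0.226206.
Step 6: alpha = 0.05. fail to reject H0.

rho = 0.3776, p = 0.226206, fail to reject H0 at alpha = 0.05.


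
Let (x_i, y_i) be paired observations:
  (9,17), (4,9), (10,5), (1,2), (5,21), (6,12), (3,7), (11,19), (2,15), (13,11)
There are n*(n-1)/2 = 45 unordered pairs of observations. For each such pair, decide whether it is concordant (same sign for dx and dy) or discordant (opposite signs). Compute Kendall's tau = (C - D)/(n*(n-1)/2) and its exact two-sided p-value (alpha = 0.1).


Step 1: Enumerate the 45 unordered pairs (i,j) with i<j and classify each by sign(x_j-x_i) * sign(y_j-y_i).
  (1,2):dx=-5,dy=-8->C; (1,3):dx=+1,dy=-12->D; (1,4):dx=-8,dy=-15->C; (1,5):dx=-4,dy=+4->D
  (1,6):dx=-3,dy=-5->C; (1,7):dx=-6,dy=-10->C; (1,8):dx=+2,dy=+2->C; (1,9):dx=-7,dy=-2->C
  (1,10):dx=+4,dy=-6->D; (2,3):dx=+6,dy=-4->D; (2,4):dx=-3,dy=-7->C; (2,5):dx=+1,dy=+12->C
  (2,6):dx=+2,dy=+3->C; (2,7):dx=-1,dy=-2->C; (2,8):dx=+7,dy=+10->C; (2,9):dx=-2,dy=+6->D
  (2,10):dx=+9,dy=+2->C; (3,4):dx=-9,dy=-3->C; (3,5):dx=-5,dy=+16->D; (3,6):dx=-4,dy=+7->D
  (3,7):dx=-7,dy=+2->D; (3,8):dx=+1,dy=+14->C; (3,9):dx=-8,dy=+10->D; (3,10):dx=+3,dy=+6->C
  (4,5):dx=+4,dy=+19->C; (4,6):dx=+5,dy=+10->C; (4,7):dx=+2,dy=+5->C; (4,8):dx=+10,dy=+17->C
  (4,9):dx=+1,dy=+13->C; (4,10):dx=+12,dy=+9->C; (5,6):dx=+1,dy=-9->D; (5,7):dx=-2,dy=-14->C
  (5,8):dx=+6,dy=-2->D; (5,9):dx=-3,dy=-6->C; (5,10):dx=+8,dy=-10->D; (6,7):dx=-3,dy=-5->C
  (6,8):dx=+5,dy=+7->C; (6,9):dx=-4,dy=+3->D; (6,10):dx=+7,dy=-1->D; (7,8):dx=+8,dy=+12->C
  (7,9):dx=-1,dy=+8->D; (7,10):dx=+10,dy=+4->C; (8,9):dx=-9,dy=-4->C; (8,10):dx=+2,dy=-8->D
  (9,10):dx=+11,dy=-4->D
Step 2: C = 28, D = 17, total pairs = 45.
Step 3: tau = (C - D)/(n(n-1)/2) = (28 - 17)/45 = 0.244444.
Step 4: Exact two-sided p-value (enumerate n! = 3628800 permutations of y under H0): p = 0.380720.
Step 5: alpha = 0.1. fail to reject H0.

tau_b = 0.2444 (C=28, D=17), p = 0.380720, fail to reject H0.


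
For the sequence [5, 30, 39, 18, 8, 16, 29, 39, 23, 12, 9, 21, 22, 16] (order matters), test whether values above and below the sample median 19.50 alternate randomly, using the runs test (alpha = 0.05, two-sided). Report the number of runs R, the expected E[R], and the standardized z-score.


Step 1: Compute median = 19.50; label A = above, B = below.
Labels in order: BAABBBAAABBAAB  (n_A = 7, n_B = 7)
Step 2: Count runs R = 7.
Step 3: Under H0 (random ordering), E[R] = 2*n_A*n_B/(n_A+n_B) + 1 = 2*7*7/14 + 1 = 8.0000.
        Var[R] = 2*n_A*n_B*(2*n_A*n_B - n_A - n_B) / ((n_A+n_B)^2 * (n_A+n_B-1)) = 8232/2548 = 3.2308.
        SD[R] = 1.7974.
Step 4: Continuity-corrected z = (R + 0.5 - E[R]) / SD[R] = (7 + 0.5 - 8.0000) / 1.7974 = -0.2782.
Step 5: Two-sided p-value via normal approximation = 2*(1 - Phi(|z|)) = 0.780879.
Step 6: alpha = 0.05. fail to reject H0.

R = 7, z = -0.2782, p = 0.780879, fail to reject H0.


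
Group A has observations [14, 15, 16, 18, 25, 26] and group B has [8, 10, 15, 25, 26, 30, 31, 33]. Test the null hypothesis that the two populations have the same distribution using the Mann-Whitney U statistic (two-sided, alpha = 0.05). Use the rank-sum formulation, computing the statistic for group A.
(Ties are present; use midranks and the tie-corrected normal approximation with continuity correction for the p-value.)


Step 1: Combine and sort all 14 observations; assign midranks.
sorted (value, group): (8,Y), (10,Y), (14,X), (15,X), (15,Y), (16,X), (18,X), (25,X), (25,Y), (26,X), (26,Y), (30,Y), (31,Y), (33,Y)
ranks: 8->1, 10->2, 14->3, 15->4.5, 15->4.5, 16->6, 18->7, 25->8.5, 25->8.5, 26->10.5, 26->10.5, 30->12, 31->13, 33->14
Step 2: Rank sum for X: R1 = 3 + 4.5 + 6 + 7 + 8.5 + 10.5 = 39.5.
Step 3: U_X = R1 - n1(n1+1)/2 = 39.5 - 6*7/2 = 39.5 - 21 = 18.5.
       U_Y = n1*n2 - U_X = 48 - 18.5 = 29.5.
Step 4: Ties are present, so use the tie-corrected normal approximation (with continuity correction) for the p-value.
Step 5: p-value = 0.517221; compare to alpha = 0.05. fail to reject H0.

U_X = 18.5, p = 0.517221, fail to reject H0 at alpha = 0.05.


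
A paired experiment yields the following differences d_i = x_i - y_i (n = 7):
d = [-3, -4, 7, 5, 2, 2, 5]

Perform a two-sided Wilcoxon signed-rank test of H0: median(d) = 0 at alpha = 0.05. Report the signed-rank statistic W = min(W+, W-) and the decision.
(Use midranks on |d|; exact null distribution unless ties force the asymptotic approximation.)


Step 1: Drop any zero differences (none here) and take |d_i|.
|d| = [3, 4, 7, 5, 2, 2, 5]
Step 2: Midrank |d_i| (ties get averaged ranks).
ranks: |3|->3, |4|->4, |7|->7, |5|->5.5, |2|->1.5, |2|->1.5, |5|->5.5
Step 3: Attach original signs; sum ranks with positive sign and with negative sign.
W+ = 7 + 5.5 + 1.5 + 1.5 + 5.5 = 21
W- = 3 + 4 = 7
(Check: W+ + W- = 28 should equal n(n+1)/2 = 28.)
Step 4: Test statistic W = min(W+, W-) = 7.
Step 5: Ties in |d|, so use the tie-corrected normal approximation.
        E[W] = n(n+1)/4 = 7*8/4 = 14.
        Tie groups: |d|=2 (t=2), |d|=5 (t=2); sum(t^3 - t) = 12.
        Var[W] = n(n+1)(2n+1)/24 - sum(t^3-t)/48 = 840/24 - 12/48 = 34.75.
        z = (W - E[W]) / sqrt(Var[W]) = (7 - 14) / 5.8949 = -1.1875.
        Two-sided p = 2*Phi(z) = 0.235044.
Step 6: alpha = 0.05. fail to reject H0.

W+ = 21, W- = 7, W = min = 7, p = 0.235044, fail to reject H0.


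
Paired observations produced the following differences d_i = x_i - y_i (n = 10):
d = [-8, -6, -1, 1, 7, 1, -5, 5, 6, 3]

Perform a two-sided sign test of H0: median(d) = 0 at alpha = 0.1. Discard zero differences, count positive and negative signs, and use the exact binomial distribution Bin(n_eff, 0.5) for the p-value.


Step 1: Discard zero differences. Original n = 10; n_eff = number of nonzero differences = 10.
Nonzero differences (with sign): -8, -6, -1, +1, +7, +1, -5, +5, +6, +3
Step 2: Count signs: positive = 6, negative = 4.
Step 3: Under H0: P(positive) = 0.5, so the number of positives S ~ Bin(10, 0.5).
Step 4: Two-sided exact p-value = sum of Bin(10,0.5) probabilities at or below the observed probability = 0.753906.
Step 5: alpha = 0.1. fail to reject H0.

n_eff = 10, pos = 6, neg = 4, p = 0.753906, fail to reject H0.


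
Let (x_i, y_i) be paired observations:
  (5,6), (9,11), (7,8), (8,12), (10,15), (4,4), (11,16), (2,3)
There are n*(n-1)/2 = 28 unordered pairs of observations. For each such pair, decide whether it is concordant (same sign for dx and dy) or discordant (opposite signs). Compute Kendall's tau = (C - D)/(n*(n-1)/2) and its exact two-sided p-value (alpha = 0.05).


Step 1: Enumerate the 28 unordered pairs (i,j) with i<j and classify each by sign(x_j-x_i) * sign(y_j-y_i).
  (1,2):dx=+4,dy=+5->C; (1,3):dx=+2,dy=+2->C; (1,4):dx=+3,dy=+6->C; (1,5):dx=+5,dy=+9->C
  (1,6):dx=-1,dy=-2->C; (1,7):dx=+6,dy=+10->C; (1,8):dx=-3,dy=-3->C; (2,3):dx=-2,dy=-3->C
  (2,4):dx=-1,dy=+1->D; (2,5):dx=+1,dy=+4->C; (2,6):dx=-5,dy=-7->C; (2,7):dx=+2,dy=+5->C
  (2,8):dx=-7,dy=-8->C; (3,4):dx=+1,dy=+4->C; (3,5):dx=+3,dy=+7->C; (3,6):dx=-3,dy=-4->C
  (3,7):dx=+4,dy=+8->C; (3,8):dx=-5,dy=-5->C; (4,5):dx=+2,dy=+3->C; (4,6):dx=-4,dy=-8->C
  (4,7):dx=+3,dy=+4->C; (4,8):dx=-6,dy=-9->C; (5,6):dx=-6,dy=-11->C; (5,7):dx=+1,dy=+1->C
  (5,8):dx=-8,dy=-12->C; (6,7):dx=+7,dy=+12->C; (6,8):dx=-2,dy=-1->C; (7,8):dx=-9,dy=-13->C
Step 2: C = 27, D = 1, total pairs = 28.
Step 3: tau = (C - D)/(n(n-1)/2) = (27 - 1)/28 = 0.928571.
Step 4: Exact two-sided p-value (enumerate n! = 40320 permutations of y under H0): p = 0.000397.
Step 5: alpha = 0.05. reject H0.

tau_b = 0.9286 (C=27, D=1), p = 0.000397, reject H0.


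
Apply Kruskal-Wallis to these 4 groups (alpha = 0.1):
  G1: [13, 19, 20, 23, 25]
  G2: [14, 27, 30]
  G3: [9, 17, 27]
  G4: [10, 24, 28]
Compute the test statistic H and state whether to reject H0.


Step 1: Combine all N = 14 observations and assign midranks.
sorted (value, group, rank): (9,G3,1), (10,G4,2), (13,G1,3), (14,G2,4), (17,G3,5), (19,G1,6), (20,G1,7), (23,G1,8), (24,G4,9), (25,G1,10), (27,G2,11.5), (27,G3,11.5), (28,G4,13), (30,G2,14)
Step 2: Sum ranks within each group.
R_1 = 34 (n_1 = 5)
R_2 = 29.5 (n_2 = 3)
R_3 = 17.5 (n_3 = 3)
R_4 = 24 (n_4 = 3)
Step 3: H = 12/(N(N+1)) * sum(R_i^2/n_i) - 3(N+1)
     = 12/(14*15) * (34^2/5 + 29.5^2/3 + 17.5^2/3 + 24^2/3) - 3*15
     = 0.057143 * 815.367 - 45
     = 1.592381.
Step 4: Ties present; correction factor C = 1 - 6/(14^3 - 14) = 0.997802. Corrected H = 1.592381 / 0.997802 = 1.595888.
Step 5: Under H0, H ~ chi^2(3); p-value = 0.660322.
Step 6: alpha = 0.1. fail to reject H0.

H = 1.5959, df = 3, p = 0.660322, fail to reject H0.


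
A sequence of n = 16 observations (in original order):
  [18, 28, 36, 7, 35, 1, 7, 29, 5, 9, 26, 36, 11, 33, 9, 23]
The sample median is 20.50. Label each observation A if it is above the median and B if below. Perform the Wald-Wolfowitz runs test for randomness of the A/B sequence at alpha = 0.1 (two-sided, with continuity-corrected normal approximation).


Step 1: Compute median = 20.50; label A = above, B = below.
Labels in order: BAABABBABBAABABA  (n_A = 8, n_B = 8)
Step 2: Count runs R = 12.
Step 3: Under H0 (random ordering), E[R] = 2*n_A*n_B/(n_A+n_B) + 1 = 2*8*8/16 + 1 = 9.0000.
        Var[R] = 2*n_A*n_B*(2*n_A*n_B - n_A - n_B) / ((n_A+n_B)^2 * (n_A+n_B-1)) = 14336/3840 = 3.7333.
        SD[R] = 1.9322.
Step 4: Continuity-corrected z = (R - 0.5 - E[R]) / SD[R] = (12 - 0.5 - 9.0000) / 1.9322 = 1.2939.
Step 5: Two-sided p-value via normal approximation = 2*(1 - Phi(|z|)) = 0.195709.
Step 6: alpha = 0.1. fail to reject H0.

R = 12, z = 1.2939, p = 0.195709, fail to reject H0.


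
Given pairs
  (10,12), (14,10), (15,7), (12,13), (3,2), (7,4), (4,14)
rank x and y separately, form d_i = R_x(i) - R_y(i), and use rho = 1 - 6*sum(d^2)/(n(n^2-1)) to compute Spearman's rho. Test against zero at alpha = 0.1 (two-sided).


Step 1: Rank x and y separately (midranks; no ties here).
rank(x): 10->4, 14->6, 15->7, 12->5, 3->1, 7->3, 4->2
rank(y): 12->5, 10->4, 7->3, 13->6, 2->1, 4->2, 14->7
Step 2: d_i = R_x(i) - R_y(i); compute d_i^2.
  (4-5)^2=1, (6-4)^2=4, (7-3)^2=16, (5-6)^2=1, (1-1)^2=0, (3-2)^2=1, (2-7)^2=25
sum(d^2) = 48.
Step 3: rho = 1 - 6*48 / (7*(7^2 - 1)) = 1 - 288/336 = 0.142857.
Step 4: Under H0, t = rho * sqrt((n-2)/(1-rho^2)) = 0.3227 ~ t(5).
Step 5: Two-sided p-value from the t-distribution with 5 df = 0.759945.
Step 6: alpha = 0.1. fail to reject H0.

rho = 0.1429, p = 0.759945, fail to reject H0 at alpha = 0.1.


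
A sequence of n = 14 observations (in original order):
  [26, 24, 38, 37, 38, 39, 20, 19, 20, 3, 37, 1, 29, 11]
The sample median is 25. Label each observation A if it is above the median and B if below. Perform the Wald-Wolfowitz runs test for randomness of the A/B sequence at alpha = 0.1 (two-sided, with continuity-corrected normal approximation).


Step 1: Compute median = 25; label A = above, B = below.
Labels in order: ABAAAABBBBABAB  (n_A = 7, n_B = 7)
Step 2: Count runs R = 8.
Step 3: Under H0 (random ordering), E[R] = 2*n_A*n_B/(n_A+n_B) + 1 = 2*7*7/14 + 1 = 8.0000.
        Var[R] = 2*n_A*n_B*(2*n_A*n_B - n_A - n_B) / ((n_A+n_B)^2 * (n_A+n_B-1)) = 8232/2548 = 3.2308.
        SD[R] = 1.7974.
Step 4: R = E[R], so z = 0 with no continuity correction.
Step 5: Two-sided p-value via normal approximation = 2*(1 - Phi(|z|)) = 1.000000.
Step 6: alpha = 0.1. fail to reject H0.

R = 8, z = 0.0000, p = 1.000000, fail to reject H0.


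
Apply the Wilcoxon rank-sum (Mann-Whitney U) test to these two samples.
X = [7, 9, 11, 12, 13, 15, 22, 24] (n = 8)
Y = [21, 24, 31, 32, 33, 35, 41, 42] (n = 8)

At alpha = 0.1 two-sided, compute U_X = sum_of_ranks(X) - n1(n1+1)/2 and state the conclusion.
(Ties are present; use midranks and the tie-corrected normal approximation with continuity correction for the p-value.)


Step 1: Combine and sort all 16 observations; assign midranks.
sorted (value, group): (7,X), (9,X), (11,X), (12,X), (13,X), (15,X), (21,Y), (22,X), (24,X), (24,Y), (31,Y), (32,Y), (33,Y), (35,Y), (41,Y), (42,Y)
ranks: 7->1, 9->2, 11->3, 12->4, 13->5, 15->6, 21->7, 22->8, 24->9.5, 24->9.5, 31->11, 32->12, 33->13, 35->14, 41->15, 42->16
Step 2: Rank sum for X: R1 = 1 + 2 + 3 + 4 + 5 + 6 + 8 + 9.5 = 38.5.
Step 3: U_X = R1 - n1(n1+1)/2 = 38.5 - 8*9/2 = 38.5 - 36 = 2.5.
       U_Y = n1*n2 - U_X = 64 - 2.5 = 61.5.
Step 4: Ties are present, so use the tie-corrected normal approximation (with continuity correction) for the p-value.
Step 5: p-value = 0.002305; compare to alpha = 0.1. reject H0.

U_X = 2.5, p = 0.002305, reject H0 at alpha = 0.1.


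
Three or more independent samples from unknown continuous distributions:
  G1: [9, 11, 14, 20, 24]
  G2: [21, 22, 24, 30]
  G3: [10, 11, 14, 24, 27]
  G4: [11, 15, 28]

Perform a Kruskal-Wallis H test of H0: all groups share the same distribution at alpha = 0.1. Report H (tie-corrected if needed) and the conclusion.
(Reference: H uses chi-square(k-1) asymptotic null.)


Step 1: Combine all N = 17 observations and assign midranks.
sorted (value, group, rank): (9,G1,1), (10,G3,2), (11,G1,4), (11,G3,4), (11,G4,4), (14,G1,6.5), (14,G3,6.5), (15,G4,8), (20,G1,9), (21,G2,10), (22,G2,11), (24,G1,13), (24,G2,13), (24,G3,13), (27,G3,15), (28,G4,16), (30,G2,17)
Step 2: Sum ranks within each group.
R_1 = 33.5 (n_1 = 5)
R_2 = 51 (n_2 = 4)
R_3 = 40.5 (n_3 = 5)
R_4 = 28 (n_4 = 3)
Step 3: H = 12/(N(N+1)) * sum(R_i^2/n_i) - 3(N+1)
     = 12/(17*18) * (33.5^2/5 + 51^2/4 + 40.5^2/5 + 28^2/3) - 3*18
     = 0.039216 * 1464.08 - 54
     = 3.415033.
Step 4: Ties present; correction factor C = 1 - 54/(17^3 - 17) = 0.988971. Corrected H = 3.415033 / 0.988971 = 3.453119.
Step 5: Under H0, H ~ chi^2(3); p-value = 0.326894.
Step 6: alpha = 0.1. fail to reject H0.

H = 3.4531, df = 3, p = 0.326894, fail to reject H0.


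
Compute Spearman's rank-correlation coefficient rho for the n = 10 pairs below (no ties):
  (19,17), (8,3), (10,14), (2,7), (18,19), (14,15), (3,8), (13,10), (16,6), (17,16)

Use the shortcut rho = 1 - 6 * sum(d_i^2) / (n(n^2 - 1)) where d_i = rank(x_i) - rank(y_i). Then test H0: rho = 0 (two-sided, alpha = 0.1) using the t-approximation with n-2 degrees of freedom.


Step 1: Rank x and y separately (midranks; no ties here).
rank(x): 19->10, 8->3, 10->4, 2->1, 18->9, 14->6, 3->2, 13->5, 16->7, 17->8
rank(y): 17->9, 3->1, 14->6, 7->3, 19->10, 15->7, 8->4, 10->5, 6->2, 16->8
Step 2: d_i = R_x(i) - R_y(i); compute d_i^2.
  (10-9)^2=1, (3-1)^2=4, (4-6)^2=4, (1-3)^2=4, (9-10)^2=1, (6-7)^2=1, (2-4)^2=4, (5-5)^2=0, (7-2)^2=25, (8-8)^2=0
sum(d^2) = 44.
Step 3: rho = 1 - 6*44 / (10*(10^2 - 1)) = 1 - 264/990 = 0.733333.
Step 4: Under H0, t = rho * sqrt((n-2)/(1-rho^2)) = 3.0509 ~ t(8).
Step 5: Two-sided p-value from the t-distribution with 8 df = 0.015801.
Step 6: alpha = 0.1. reject H0.

rho = 0.7333, p = 0.015801, reject H0 at alpha = 0.1.


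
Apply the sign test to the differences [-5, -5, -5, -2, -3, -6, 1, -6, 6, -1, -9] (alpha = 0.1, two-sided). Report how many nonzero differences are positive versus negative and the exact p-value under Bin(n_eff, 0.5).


Step 1: Discard zero differences. Original n = 11; n_eff = number of nonzero differences = 11.
Nonzero differences (with sign): -5, -5, -5, -2, -3, -6, +1, -6, +6, -1, -9
Step 2: Count signs: positive = 2, negative = 9.
Step 3: Under H0: P(positive) = 0.5, so the number of positives S ~ Bin(11, 0.5).
Step 4: Two-sided exact p-value = sum of Bin(11,0.5) probabilities at or below the observed probability = 0.065430.
Step 5: alpha = 0.1. reject H0.

n_eff = 11, pos = 2, neg = 9, p = 0.065430, reject H0.


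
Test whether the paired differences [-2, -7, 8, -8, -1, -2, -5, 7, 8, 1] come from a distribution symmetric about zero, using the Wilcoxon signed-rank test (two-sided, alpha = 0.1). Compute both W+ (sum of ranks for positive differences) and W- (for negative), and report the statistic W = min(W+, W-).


Step 1: Drop any zero differences (none here) and take |d_i|.
|d| = [2, 7, 8, 8, 1, 2, 5, 7, 8, 1]
Step 2: Midrank |d_i| (ties get averaged ranks).
ranks: |2|->3.5, |7|->6.5, |8|->9, |8|->9, |1|->1.5, |2|->3.5, |5|->5, |7|->6.5, |8|->9, |1|->1.5
Step 3: Attach original signs; sum ranks with positive sign and with negative sign.
W+ = 9 + 6.5 + 9 + 1.5 = 26
W- = 3.5 + 6.5 + 9 + 1.5 + 3.5 + 5 = 29
(Check: W+ + W- = 55 should equal n(n+1)/2 = 55.)
Step 4: Test statistic W = min(W+, W-) = 26.
Step 5: Ties in |d|, so use the tie-corrected normal approximation.
        E[W] = n(n+1)/4 = 10*11/4 = 27.5.
        Tie groups: |d|=1 (t=2), |d|=2 (t=2), |d|=7 (t=2), |d|=8 (t=3); sum(t^3 - t) = 42.
        Var[W] = n(n+1)(2n+1)/24 - sum(t^3-t)/48 = 2310/24 - 42/48 = 95.375.
        z = (W - E[W]) / sqrt(Var[W]) = (26 - 27.5) / 9.7660 = -0.1536.
        Two-sided p = 2*Phi(z) = 0.877930.
Step 6: alpha = 0.1. fail to reject H0.

W+ = 26, W- = 29, W = min = 26, p = 0.877930, fail to reject H0.


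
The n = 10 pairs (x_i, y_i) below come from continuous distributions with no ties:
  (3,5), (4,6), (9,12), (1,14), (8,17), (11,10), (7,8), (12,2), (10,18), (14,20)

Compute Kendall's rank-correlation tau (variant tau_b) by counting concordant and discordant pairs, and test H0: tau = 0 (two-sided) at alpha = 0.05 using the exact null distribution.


Step 1: Enumerate the 45 unordered pairs (i,j) with i<j and classify each by sign(x_j-x_i) * sign(y_j-y_i).
  (1,2):dx=+1,dy=+1->C; (1,3):dx=+6,dy=+7->C; (1,4):dx=-2,dy=+9->D; (1,5):dx=+5,dy=+12->C
  (1,6):dx=+8,dy=+5->C; (1,7):dx=+4,dy=+3->C; (1,8):dx=+9,dy=-3->D; (1,9):dx=+7,dy=+13->C
  (1,10):dx=+11,dy=+15->C; (2,3):dx=+5,dy=+6->C; (2,4):dx=-3,dy=+8->D; (2,5):dx=+4,dy=+11->C
  (2,6):dx=+7,dy=+4->C; (2,7):dx=+3,dy=+2->C; (2,8):dx=+8,dy=-4->D; (2,9):dx=+6,dy=+12->C
  (2,10):dx=+10,dy=+14->C; (3,4):dx=-8,dy=+2->D; (3,5):dx=-1,dy=+5->D; (3,6):dx=+2,dy=-2->D
  (3,7):dx=-2,dy=-4->C; (3,8):dx=+3,dy=-10->D; (3,9):dx=+1,dy=+6->C; (3,10):dx=+5,dy=+8->C
  (4,5):dx=+7,dy=+3->C; (4,6):dx=+10,dy=-4->D; (4,7):dx=+6,dy=-6->D; (4,8):dx=+11,dy=-12->D
  (4,9):dx=+9,dy=+4->C; (4,10):dx=+13,dy=+6->C; (5,6):dx=+3,dy=-7->D; (5,7):dx=-1,dy=-9->C
  (5,8):dx=+4,dy=-15->D; (5,9):dx=+2,dy=+1->C; (5,10):dx=+6,dy=+3->C; (6,7):dx=-4,dy=-2->C
  (6,8):dx=+1,dy=-8->D; (6,9):dx=-1,dy=+8->D; (6,10):dx=+3,dy=+10->C; (7,8):dx=+5,dy=-6->D
  (7,9):dx=+3,dy=+10->C; (7,10):dx=+7,dy=+12->C; (8,9):dx=-2,dy=+16->D; (8,10):dx=+2,dy=+18->C
  (9,10):dx=+4,dy=+2->C
Step 2: C = 28, D = 17, total pairs = 45.
Step 3: tau = (C - D)/(n(n-1)/2) = (28 - 17)/45 = 0.244444.
Step 4: Exact two-sided p-value (enumerate n! = 3628800 permutations of y under H0): p = 0.380720.
Step 5: alpha = 0.05. fail to reject H0.

tau_b = 0.2444 (C=28, D=17), p = 0.380720, fail to reject H0.


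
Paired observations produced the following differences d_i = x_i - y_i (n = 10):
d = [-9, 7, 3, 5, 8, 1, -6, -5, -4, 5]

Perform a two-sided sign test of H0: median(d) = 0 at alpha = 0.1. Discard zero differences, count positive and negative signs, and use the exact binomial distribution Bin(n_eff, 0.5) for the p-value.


Step 1: Discard zero differences. Original n = 10; n_eff = number of nonzero differences = 10.
Nonzero differences (with sign): -9, +7, +3, +5, +8, +1, -6, -5, -4, +5
Step 2: Count signs: positive = 6, negative = 4.
Step 3: Under H0: P(positive) = 0.5, so the number of positives S ~ Bin(10, 0.5).
Step 4: Two-sided exact p-value = sum of Bin(10,0.5) probabilities at or below the observed probability = 0.753906.
Step 5: alpha = 0.1. fail to reject H0.

n_eff = 10, pos = 6, neg = 4, p = 0.753906, fail to reject H0.


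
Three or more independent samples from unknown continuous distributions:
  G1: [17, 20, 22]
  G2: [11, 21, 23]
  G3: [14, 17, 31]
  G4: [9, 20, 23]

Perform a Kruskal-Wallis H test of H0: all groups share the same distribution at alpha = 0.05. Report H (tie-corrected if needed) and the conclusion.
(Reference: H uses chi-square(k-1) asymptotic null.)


Step 1: Combine all N = 12 observations and assign midranks.
sorted (value, group, rank): (9,G4,1), (11,G2,2), (14,G3,3), (17,G1,4.5), (17,G3,4.5), (20,G1,6.5), (20,G4,6.5), (21,G2,8), (22,G1,9), (23,G2,10.5), (23,G4,10.5), (31,G3,12)
Step 2: Sum ranks within each group.
R_1 = 20 (n_1 = 3)
R_2 = 20.5 (n_2 = 3)
R_3 = 19.5 (n_3 = 3)
R_4 = 18 (n_4 = 3)
Step 3: H = 12/(N(N+1)) * sum(R_i^2/n_i) - 3(N+1)
     = 12/(12*13) * (20^2/3 + 20.5^2/3 + 19.5^2/3 + 18^2/3) - 3*13
     = 0.076923 * 508.167 - 39
     = 0.089744.
Step 4: Ties present; correction factor C = 1 - 18/(12^3 - 12) = 0.989510. Corrected H = 0.089744 / 0.989510 = 0.090695.
Step 5: Under H0, H ~ chi^2(3); p-value = 0.992930.
Step 6: alpha = 0.05. fail to reject H0.

H = 0.0907, df = 3, p = 0.992930, fail to reject H0.


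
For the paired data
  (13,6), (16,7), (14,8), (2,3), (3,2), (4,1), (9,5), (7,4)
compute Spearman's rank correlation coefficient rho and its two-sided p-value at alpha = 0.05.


Step 1: Rank x and y separately (midranks; no ties here).
rank(x): 13->6, 16->8, 14->7, 2->1, 3->2, 4->3, 9->5, 7->4
rank(y): 6->6, 7->7, 8->8, 3->3, 2->2, 1->1, 5->5, 4->4
Step 2: d_i = R_x(i) - R_y(i); compute d_i^2.
  (6-6)^2=0, (8-7)^2=1, (7-8)^2=1, (1-3)^2=4, (2-2)^2=0, (3-1)^2=4, (5-5)^2=0, (4-4)^2=0
sum(d^2) = 10.
Step 3: rho = 1 - 6*10 / (8*(8^2 - 1)) = 1 - 60/504 = 0.880952.
Step 4: Under H0, t = rho * sqrt((n-2)/(1-rho^2)) = 4.5601 ~ t(6).
Step 5: Two-sided p-value from the t-distribution with 6 df = 0.003850.
Step 6: alpha = 0.05. reject H0.

rho = 0.8810, p = 0.003850, reject H0 at alpha = 0.05.
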